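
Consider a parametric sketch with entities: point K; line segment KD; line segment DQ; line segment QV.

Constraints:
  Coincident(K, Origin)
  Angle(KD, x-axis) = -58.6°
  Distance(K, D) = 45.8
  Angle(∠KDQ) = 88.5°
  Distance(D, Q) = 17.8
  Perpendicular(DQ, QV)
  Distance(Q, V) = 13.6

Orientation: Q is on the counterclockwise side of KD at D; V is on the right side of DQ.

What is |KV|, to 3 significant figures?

61.7

∠KDQ = 88.5°, so DQ runs at -58.6° + (180° − 88.5°) = 32.9° from the x-axis; with |DQ| = 17.8, Q = D + 17.8·(cos 32.9°, sin 32.9°) = (38.8, -29.4). DQ ⟂ QV; with |QV| = 13.6 on the right of DQ, V = Q + 13.6·(0.543, -0.840) = (46.2, -40.8). Then |KV| = |V − K| = 61.7.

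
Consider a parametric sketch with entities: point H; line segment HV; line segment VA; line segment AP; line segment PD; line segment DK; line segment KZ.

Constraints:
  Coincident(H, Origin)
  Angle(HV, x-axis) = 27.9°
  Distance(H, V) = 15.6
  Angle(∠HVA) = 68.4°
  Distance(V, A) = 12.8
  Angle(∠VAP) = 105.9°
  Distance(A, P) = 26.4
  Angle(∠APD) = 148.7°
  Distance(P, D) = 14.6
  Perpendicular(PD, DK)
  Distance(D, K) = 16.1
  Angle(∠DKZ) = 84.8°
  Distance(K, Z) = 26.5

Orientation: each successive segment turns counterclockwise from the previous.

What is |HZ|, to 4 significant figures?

5.894

H is at the origin; HV runs at 27.9° with length 15.6, so V = (13.79, 7.300). ∠HVA = 68.4° gives VA at 139.5° from the x-axis; with |VA| = 12.8, A = (4.054, 15.61). ∠VAP = 105.9° gives AP at -146.4° from the x-axis; with |AP| = 26.4, P = (-17.94, 1.003). ∠APD = 148.7° gives PD at -115.1° from the x-axis; with |PD| = 14.6, D = (-24.13, -12.22). The perpendicularity gives DK at right angles to PD, so DK runs at -25.10°; with |DK| = 16.1, K = (-9.549, -19.05). ∠DKZ = 84.8° gives KZ at 70.10° from the x-axis; with |KZ| = 26.5, Z = (-0.5292, 5.870). Then |HZ| = |Z − H| = 5.894.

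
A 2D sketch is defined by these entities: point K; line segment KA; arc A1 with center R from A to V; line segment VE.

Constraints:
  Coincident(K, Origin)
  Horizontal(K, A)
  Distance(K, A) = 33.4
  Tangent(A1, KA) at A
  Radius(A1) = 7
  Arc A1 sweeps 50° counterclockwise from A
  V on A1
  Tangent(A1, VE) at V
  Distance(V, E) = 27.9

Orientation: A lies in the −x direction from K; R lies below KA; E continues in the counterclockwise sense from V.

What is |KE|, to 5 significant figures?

61.517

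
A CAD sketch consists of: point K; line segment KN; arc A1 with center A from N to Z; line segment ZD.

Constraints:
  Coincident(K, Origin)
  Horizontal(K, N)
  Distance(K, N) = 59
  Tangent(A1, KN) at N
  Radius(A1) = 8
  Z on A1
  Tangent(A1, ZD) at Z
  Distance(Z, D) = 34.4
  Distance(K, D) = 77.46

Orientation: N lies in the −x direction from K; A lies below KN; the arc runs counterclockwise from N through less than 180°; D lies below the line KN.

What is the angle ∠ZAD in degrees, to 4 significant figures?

76.91°

K is at the origin; KN is horizontal with |KN| = 59.0 and N on the −x side, so N = (-59.00, 0.000). Tangency of A1 to KN means the radius AN is perpendicular to KN, so A = N + (0, -8) = (-59.00, -8.000). Since AZ ⟂ ZD (tangency), |AD| = √(8.0² + 34.4²) = 35.32 regardless of where Z sits on A1. So D lies on both circle(K, 77.46) and circle(A, 35.32); the below-KN intersection is D = (-64.50, -42.89). Z is the foot of the tangent from D: Z = (-66.98, -8.576).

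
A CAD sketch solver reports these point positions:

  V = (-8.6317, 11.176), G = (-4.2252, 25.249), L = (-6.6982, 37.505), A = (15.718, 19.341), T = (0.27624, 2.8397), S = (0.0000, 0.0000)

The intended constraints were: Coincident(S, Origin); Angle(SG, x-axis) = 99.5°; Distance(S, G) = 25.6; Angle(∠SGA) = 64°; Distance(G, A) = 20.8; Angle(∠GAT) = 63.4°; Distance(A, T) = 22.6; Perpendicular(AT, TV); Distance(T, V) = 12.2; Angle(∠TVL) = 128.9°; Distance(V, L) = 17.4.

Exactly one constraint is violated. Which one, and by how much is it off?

Distance(V, L) = 17.4 — off by 9.00.

S = (0.00, 0.00) ✓; SG at 99.50° ✓; |SG| = 25.60 ✓; ∠SGA = 64.00° ✓; |GA| = 20.80 ✓; ∠GAT = 63.40° ✓; |AT| = 22.60 ✓; ∠(AT, TV) = 90.00° ✓; |TV| = 12.20 ✓; ∠TVL = 128.9° ✓; |VL| = 26.40 ✗.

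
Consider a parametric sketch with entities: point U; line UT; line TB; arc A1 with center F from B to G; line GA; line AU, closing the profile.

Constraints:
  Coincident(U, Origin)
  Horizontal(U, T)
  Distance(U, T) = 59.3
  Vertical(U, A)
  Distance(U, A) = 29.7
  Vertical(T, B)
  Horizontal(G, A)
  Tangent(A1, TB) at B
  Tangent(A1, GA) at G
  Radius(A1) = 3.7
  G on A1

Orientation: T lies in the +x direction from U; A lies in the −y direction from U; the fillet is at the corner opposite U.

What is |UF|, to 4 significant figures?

61.38

U is at the origin; U and T share the same y with |UT| = 59.3 and T on the +x side, so T = (59.30, 0.000). UA is vertical with |UA| = 29.7 and A on the −y side, so A = (0.000, -29.70). The virtual corner opposite U is at (59.30, -29.70). The tangent condition forces FB to be normal to TB and A1 meets GA tangentially, so FG is at right angles to GA, with radius 3.7, so the center F sits 3.7 in from both sides at F = (55.60, -26.00). Then |UF| = |F − U| = 61.38.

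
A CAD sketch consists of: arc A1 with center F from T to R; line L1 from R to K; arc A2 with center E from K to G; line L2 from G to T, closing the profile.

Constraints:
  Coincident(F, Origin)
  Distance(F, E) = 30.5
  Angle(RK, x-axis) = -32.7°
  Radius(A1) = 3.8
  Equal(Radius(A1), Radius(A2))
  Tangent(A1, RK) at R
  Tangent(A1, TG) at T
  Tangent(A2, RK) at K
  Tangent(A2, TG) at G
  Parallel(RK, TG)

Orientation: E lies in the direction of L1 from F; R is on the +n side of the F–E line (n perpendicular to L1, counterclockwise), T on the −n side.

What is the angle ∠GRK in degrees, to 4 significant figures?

13.99°

The slot axis is L1's direction at -32.7°, so u = (cos -32.7°, sin -32.7°) = (0.8415, -0.5402) and n = (−sin -32.7°, cos -32.7°) = (0.5402, 0.8415). F is at the origin and E lies 30.5 along u from F, so E = 30.5·u = (25.67, -16.48). Tangency of A1 to both parallel lines with radius 3.8 puts R and T at F ± 3.8·n: R = (2.053, 3.198), T = (-2.053, -3.198). Equal radii place K and G the same way about E: K = E + 3.8·n = (27.72, -13.28), G = E − 3.8·n = (23.61, -19.68). Then cos ∠GRK = RG·RK / (|RG||RK|), giving 13.99°.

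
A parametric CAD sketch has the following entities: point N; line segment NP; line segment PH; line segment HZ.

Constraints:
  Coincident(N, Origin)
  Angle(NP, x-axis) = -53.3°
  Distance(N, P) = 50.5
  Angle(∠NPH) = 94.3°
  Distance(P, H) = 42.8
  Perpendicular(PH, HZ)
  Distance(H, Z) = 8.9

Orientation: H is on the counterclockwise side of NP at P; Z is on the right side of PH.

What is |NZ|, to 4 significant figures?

75.38

N is at the origin; NP runs at -53.3° with length 50.5, so P = 50.5·(cos -53.3°, sin -53.3°) = (30.18, -40.49). ∠NPH = 94.3°, so PH runs at -53.3° + (180° − 94.3°) = 32.40° from the x-axis; with |PH| = 42.8, H = P + 42.8·(cos 32.40°, sin 32.40°) = (66.32, -17.56). The perpendicularity gives HZ at right angles to PH; with |HZ| = 8.9 on the right of PH, Z = H + 8.9·(0.5358, -0.8443) = (71.09, -25.07). Then |NZ| = |Z − N| = 75.38.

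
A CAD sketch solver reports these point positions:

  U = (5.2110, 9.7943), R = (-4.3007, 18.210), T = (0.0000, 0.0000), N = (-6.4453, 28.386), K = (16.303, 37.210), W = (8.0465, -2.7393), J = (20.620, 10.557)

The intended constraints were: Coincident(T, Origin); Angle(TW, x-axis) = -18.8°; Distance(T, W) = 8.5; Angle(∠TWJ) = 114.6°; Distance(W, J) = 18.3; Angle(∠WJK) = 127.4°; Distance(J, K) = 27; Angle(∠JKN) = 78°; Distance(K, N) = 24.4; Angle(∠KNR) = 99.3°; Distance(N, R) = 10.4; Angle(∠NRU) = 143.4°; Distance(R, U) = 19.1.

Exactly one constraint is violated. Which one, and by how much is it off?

Distance(R, U) = 19.1 — off by 6.40.

T = (0.00, 0.00) ✓; TW at -18.80° ✓; |TW| = 8.500 ✓; ∠TWJ = 114.6° ✓; |WJ| = 18.30 ✓; ∠WJK = 127.4° ✓; |JK| = 27.00 ✓; ∠JKN = 78.00° ✓; |KN| = 24.40 ✓; ∠KNR = 99.30° ✓; |NR| = 10.40 ✓; ∠NRU = 143.4° ✓; |RU| = 12.70 ✗.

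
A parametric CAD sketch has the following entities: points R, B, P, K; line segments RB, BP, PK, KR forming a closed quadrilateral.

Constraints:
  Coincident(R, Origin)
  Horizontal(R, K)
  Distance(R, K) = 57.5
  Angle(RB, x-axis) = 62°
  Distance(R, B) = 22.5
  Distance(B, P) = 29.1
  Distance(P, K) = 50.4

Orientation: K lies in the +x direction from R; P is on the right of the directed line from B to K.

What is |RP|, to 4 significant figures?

12.08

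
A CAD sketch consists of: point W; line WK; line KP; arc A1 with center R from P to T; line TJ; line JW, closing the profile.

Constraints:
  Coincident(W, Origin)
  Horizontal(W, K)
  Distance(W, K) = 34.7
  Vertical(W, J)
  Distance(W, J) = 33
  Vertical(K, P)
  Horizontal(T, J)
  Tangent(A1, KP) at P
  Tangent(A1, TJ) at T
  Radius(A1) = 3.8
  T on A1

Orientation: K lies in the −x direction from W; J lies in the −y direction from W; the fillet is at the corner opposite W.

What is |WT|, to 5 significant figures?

45.209

W is at the origin; W and K share the same y with |WK| = 34.7 and K on the −x side, so K = (-34.700, 0.0000). WJ is vertical with |WJ| = 33.0 and J on the −y side, so J = (0.0000, -33.000). The virtual corner opposite W is at (-34.700, -33.000). A1 meets KP tangentially, so RP is at right angles to KP and A1 meets TJ tangentially, so RT is at right angles to TJ, with radius 3.8, so the center R sits 3.8 in from both sides at R = (-30.900, -29.200). That places the tangent points at P = (-34.700, -29.200) on KP and T = (-30.900, -33.000) on TJ. Then |WT| = |T − W| = 45.209.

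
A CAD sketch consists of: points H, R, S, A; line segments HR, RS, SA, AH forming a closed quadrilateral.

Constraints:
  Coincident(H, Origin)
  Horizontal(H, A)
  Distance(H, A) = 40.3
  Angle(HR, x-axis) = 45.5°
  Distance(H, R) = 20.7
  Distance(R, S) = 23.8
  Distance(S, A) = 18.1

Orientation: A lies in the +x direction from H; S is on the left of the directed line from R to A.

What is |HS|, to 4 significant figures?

42.12

H is at the origin; HA is horizontal with |HA| = 40.3 and A in +x, so A = (40.3, 0). HR runs at 45.5° with |HR| = 20.7, so R = (14.51, 14.76). S is determined by |RS| = 23.8 and |SA| = 18.1 together: it lies at the intersection of circle(R, 23.8) and circle(A, 18.1). With |RA| = 29.72, the foot of the radical line on RA is 18.88 from R and the perpendicular offset is √(23.8² − 18.88²) = 14.49. Taking the left-of-RA solution: S = (38.09, 17.96).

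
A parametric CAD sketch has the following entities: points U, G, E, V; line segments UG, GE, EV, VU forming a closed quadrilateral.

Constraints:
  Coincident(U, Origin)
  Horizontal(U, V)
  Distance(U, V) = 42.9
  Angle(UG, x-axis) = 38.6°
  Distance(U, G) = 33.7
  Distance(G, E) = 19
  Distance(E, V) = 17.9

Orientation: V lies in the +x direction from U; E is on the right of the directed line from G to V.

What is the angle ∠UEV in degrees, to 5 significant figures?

168.68°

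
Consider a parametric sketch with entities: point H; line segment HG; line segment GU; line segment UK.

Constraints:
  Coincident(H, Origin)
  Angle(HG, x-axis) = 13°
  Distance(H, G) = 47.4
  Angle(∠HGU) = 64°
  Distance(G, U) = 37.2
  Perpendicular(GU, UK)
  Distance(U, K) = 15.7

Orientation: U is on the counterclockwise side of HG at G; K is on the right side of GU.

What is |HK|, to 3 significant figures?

60.6

∠HGU = 64.0°, so GU runs at 13.0° + (180° − 64.0°) = 129° from the x-axis; with |GU| = 37.2, U = G + 37.2·(cos 129°, sin 129°) = (22.8, 39.6). GU is perpendicular to UK; with |UK| = 15.7 on the right of GU, K = U + 15.7·(0.777, 0.629) = (35.0, 49.5). Then |HK| = |K − H| = 60.6.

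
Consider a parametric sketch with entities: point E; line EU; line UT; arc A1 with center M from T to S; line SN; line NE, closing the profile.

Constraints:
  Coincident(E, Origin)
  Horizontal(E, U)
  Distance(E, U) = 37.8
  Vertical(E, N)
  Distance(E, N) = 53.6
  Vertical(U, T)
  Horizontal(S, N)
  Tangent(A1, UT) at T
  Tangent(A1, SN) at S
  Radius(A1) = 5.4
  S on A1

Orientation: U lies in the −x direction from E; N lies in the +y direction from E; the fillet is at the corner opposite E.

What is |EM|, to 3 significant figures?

58.1

E is at the origin; EU is horizontal with |EU| = 37.8 and U on the −x side, so U = (-37.8, 0.00). E and N share the same x with |EN| = 53.6 and N on the +y side, so N = (0.00, 53.6). The virtual corner opposite E is at (-37.8, 53.6). Since A1 is tangent to UT there, MT ⟂ UT and since A1 is tangent to SN there, MS ⟂ SN, with radius 5.4, so the center M sits 5.4 in from both sides at M = (-32.4, 48.2). Then |EM| = |M − E| = 58.1.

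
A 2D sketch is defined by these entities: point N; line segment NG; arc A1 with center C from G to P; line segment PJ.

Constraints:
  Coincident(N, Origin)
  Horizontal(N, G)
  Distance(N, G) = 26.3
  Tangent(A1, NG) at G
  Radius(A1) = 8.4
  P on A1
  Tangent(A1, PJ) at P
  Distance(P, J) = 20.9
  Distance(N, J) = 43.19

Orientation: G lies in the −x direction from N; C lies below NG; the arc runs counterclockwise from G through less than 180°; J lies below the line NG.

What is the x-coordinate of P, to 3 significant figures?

-34.5

Checks: |CP| = 8.400 ✓; ∠(CP, PJ) = 90.00° ✓; |PJ| = 20.90 ✓; |NJ| = 43.19 ✓.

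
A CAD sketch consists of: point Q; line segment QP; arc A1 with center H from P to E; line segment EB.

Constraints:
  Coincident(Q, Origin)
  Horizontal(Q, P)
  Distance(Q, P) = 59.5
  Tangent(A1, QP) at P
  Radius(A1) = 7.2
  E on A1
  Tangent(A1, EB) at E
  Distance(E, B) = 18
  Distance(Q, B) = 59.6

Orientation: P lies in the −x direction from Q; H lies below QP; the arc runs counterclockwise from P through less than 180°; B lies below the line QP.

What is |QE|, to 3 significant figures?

66.1

Checks: |HE| = 7.200 ✓; ∠(HE, EB) = 90.00° ✓; |EB| = 18.00 ✓; |QB| = 59.60 ✓.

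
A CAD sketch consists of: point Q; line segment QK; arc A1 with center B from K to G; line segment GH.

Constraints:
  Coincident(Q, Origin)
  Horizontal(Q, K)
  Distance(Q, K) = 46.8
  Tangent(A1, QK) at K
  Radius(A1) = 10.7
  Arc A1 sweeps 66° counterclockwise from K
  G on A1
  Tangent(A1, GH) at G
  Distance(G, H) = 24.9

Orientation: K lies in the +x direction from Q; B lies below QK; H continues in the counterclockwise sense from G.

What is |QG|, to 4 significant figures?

37.57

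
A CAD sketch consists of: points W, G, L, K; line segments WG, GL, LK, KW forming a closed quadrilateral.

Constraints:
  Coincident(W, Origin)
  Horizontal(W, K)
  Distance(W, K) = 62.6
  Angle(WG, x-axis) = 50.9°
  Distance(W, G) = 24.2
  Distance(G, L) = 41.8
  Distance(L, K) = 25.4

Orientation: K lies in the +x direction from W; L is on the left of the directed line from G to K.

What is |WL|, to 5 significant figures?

61.790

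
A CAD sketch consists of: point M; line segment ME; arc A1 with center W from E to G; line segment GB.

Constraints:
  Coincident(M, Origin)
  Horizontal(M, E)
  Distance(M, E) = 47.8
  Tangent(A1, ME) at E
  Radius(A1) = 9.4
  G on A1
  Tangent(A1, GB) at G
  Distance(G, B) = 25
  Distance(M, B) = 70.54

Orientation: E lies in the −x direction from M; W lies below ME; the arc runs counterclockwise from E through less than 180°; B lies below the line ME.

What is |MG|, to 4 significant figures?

57.32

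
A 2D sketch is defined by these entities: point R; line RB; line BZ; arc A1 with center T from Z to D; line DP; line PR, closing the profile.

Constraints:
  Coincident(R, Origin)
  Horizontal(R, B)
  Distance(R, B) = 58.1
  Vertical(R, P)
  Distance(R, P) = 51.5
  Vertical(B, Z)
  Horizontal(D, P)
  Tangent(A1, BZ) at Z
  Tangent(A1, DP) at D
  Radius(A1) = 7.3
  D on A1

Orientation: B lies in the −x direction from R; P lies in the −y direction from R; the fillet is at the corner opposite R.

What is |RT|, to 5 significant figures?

67.337

R is at the origin; RB is horizontal with |RB| = 58.1 and B on the −x side, so B = (-58.100, 0.0000). RP is vertical with |RP| = 51.5 and P on the −y side, so P = (0.0000, -51.500). The virtual corner opposite R is at (-58.100, -51.500). Tangency of A1 to BZ means the radius TZ is perpendicular to BZ and A1 meets DP tangentially, so TD is at right angles to DP, with radius 7.3, so the center T sits 7.3 in from both sides at T = (-50.800, -44.200). Then |RT| = |T − R| = 67.337.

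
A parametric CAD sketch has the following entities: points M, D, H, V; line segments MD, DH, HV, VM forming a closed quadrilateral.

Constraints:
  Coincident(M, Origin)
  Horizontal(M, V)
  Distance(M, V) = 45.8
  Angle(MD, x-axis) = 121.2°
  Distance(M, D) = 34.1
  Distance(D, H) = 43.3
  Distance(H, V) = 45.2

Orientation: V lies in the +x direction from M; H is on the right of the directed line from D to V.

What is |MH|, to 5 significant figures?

9.7329

Checks: M.y = 0.00, V.y = 0.00 ✓; |DH| = 43.30 ✓; |HV| = 45.20 ✓.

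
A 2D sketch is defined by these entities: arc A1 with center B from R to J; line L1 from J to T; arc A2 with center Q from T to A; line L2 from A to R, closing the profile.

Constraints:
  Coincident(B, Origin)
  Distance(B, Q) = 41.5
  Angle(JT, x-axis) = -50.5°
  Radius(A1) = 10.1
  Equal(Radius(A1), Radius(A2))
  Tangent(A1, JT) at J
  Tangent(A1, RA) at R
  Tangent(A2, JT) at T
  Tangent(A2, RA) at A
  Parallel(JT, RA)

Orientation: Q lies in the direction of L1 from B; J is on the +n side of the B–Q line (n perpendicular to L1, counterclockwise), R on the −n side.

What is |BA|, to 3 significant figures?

42.7

The slot axis is L1's direction at -50.5°, so u = (cos -50.5°, sin -50.5°) = (0.636, -0.772) and n = (−sin -50.5°, cos -50.5°) = (0.772, 0.636). B is at the origin and Q lies 41.5 along u from B, so Q = 41.5·u = (26.4, -32.0). Tangency of A1 to both parallel lines with radius 10.1 puts J and R at B ± 10.1·n: J = (7.79, 6.42), R = (-7.79, -6.42). Equal radii place T and A the same way about Q: T = Q + 10.1·n = (34.2, -25.6), A = Q − 10.1·n = (18.6, -38.4). Then |BA| = |A − B| = 42.7.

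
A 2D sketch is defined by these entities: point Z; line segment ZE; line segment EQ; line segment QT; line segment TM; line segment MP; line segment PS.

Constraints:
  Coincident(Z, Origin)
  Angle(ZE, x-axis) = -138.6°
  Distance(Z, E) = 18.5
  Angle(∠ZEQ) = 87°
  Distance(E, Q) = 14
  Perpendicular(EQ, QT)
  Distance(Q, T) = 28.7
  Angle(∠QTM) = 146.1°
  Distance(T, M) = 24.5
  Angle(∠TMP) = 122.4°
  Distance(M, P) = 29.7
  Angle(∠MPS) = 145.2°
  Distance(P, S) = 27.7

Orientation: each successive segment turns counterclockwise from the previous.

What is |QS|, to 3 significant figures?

73.0

∠TMP = 122.4° gives MP at 136° from the x-axis; with |MP| = 29.7, P = (0.0635, 42.5). ∠MPS = 145.2° gives PS at 171° from the x-axis; with |PS| = 27.7, S = (-27.3, 47.0). Then |QS| = |S − Q| = 73.0.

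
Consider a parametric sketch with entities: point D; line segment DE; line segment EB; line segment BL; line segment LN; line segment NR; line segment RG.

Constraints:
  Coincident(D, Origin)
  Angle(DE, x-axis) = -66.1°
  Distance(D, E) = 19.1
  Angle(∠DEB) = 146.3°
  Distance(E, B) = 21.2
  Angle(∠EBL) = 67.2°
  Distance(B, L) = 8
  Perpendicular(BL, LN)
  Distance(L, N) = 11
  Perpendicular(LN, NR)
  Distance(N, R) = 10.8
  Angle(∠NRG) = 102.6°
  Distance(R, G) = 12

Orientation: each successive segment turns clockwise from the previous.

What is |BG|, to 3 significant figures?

5.46

LN is perpendicular to NR, so NR runs at -32.6°; with |NR| = 10.8, R = (12.4, -30.6). ∠NRG = 102.6° gives RG at -110° from the x-axis; with |RG| = 12.0, G = (8.31, -41.9). Then |BG| = |G − B| = 5.46.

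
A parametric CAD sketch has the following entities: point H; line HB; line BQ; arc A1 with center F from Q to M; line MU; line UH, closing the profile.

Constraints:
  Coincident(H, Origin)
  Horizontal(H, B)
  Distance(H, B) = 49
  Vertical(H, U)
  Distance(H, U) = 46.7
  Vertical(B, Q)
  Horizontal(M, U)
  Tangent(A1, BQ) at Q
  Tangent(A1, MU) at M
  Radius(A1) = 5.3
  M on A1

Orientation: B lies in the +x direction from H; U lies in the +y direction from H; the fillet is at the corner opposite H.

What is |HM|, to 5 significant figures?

63.958

The virtual corner opposite H is at (49.000, 46.700). Since A1 is tangent to BQ there, FQ ⟂ BQ and since A1 is tangent to MU there, FM ⟂ MU, with radius 5.3, so the center F sits 5.3 in from both sides at F = (43.700, 41.400). That places the tangent points at Q = (49.000, 41.400) on BQ and M = (43.700, 46.700) on MU. Then |HM| = |M − H| = 63.958.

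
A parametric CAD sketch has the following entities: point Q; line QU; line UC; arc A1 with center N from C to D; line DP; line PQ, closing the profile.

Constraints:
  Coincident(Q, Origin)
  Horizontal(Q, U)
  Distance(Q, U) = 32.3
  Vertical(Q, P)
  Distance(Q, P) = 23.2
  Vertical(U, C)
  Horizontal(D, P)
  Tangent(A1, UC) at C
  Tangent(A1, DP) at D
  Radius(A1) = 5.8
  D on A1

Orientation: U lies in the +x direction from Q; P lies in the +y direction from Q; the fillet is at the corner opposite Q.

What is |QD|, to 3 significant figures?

35.2

Q is at the origin; QU is horizontal with |QU| = 32.3 and U on the +x side, so U = (32.3, 0.00). Q and P share the same x with |QP| = 23.2 and P on the +y side, so P = (0.00, 23.2). The virtual corner opposite Q is at (32.3, 23.2). The tangent condition forces NC to be normal to UC and A1 meets DP tangentially, so ND is at right angles to DP, with radius 5.8, so the center N sits 5.8 in from both sides at N = (26.5, 17.4). That places the tangent points at C = (32.3, 17.4) on UC and D = (26.5, 23.2) on DP. Then |QD| = |D − Q| = 35.2.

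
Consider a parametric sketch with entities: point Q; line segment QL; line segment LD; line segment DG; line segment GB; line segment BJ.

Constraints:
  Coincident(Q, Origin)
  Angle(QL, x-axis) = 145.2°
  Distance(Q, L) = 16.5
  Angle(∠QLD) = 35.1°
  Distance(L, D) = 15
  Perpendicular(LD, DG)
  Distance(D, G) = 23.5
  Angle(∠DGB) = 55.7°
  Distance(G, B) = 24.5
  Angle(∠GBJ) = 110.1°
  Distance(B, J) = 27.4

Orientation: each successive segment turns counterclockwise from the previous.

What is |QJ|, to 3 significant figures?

29.0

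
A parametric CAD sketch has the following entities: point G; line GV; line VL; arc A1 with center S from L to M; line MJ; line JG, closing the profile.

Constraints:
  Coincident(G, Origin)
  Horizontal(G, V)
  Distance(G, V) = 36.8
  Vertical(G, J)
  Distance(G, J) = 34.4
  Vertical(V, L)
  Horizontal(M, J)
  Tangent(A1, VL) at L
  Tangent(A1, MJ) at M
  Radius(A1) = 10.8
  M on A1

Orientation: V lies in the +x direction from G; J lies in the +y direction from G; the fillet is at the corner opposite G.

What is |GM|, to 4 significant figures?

43.12

The virtual corner opposite G is at (36.80, 34.40). Tangency of A1 to VL means the radius SL is perpendicular to VL and A1 meets MJ tangentially, so SM is at right angles to MJ, with radius 10.8, so the center S sits 10.8 in from both sides at S = (26.00, 23.60). That places the tangent points at L = (36.80, 23.60) on VL and M = (26.00, 34.40) on MJ. Then |GM| = |M − G| = 43.12.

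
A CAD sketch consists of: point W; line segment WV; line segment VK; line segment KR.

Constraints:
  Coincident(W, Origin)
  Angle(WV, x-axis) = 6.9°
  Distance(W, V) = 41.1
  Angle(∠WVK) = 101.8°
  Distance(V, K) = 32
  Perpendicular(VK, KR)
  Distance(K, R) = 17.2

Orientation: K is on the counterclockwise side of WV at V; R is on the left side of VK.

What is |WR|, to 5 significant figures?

46.508

W is at the origin; WV runs at 6.9° with length 41.1, so V = 41.1·(cos 6.9°, sin 6.9°) = (40.802, 4.9376). ∠WVK = 101.8°, so VK runs at 6.9° + (180° − 101.8°) = 85.100° from the x-axis; with |VK| = 32.0, K = V + 32.0·(cos 85.100°, sin 85.100°) = (43.536, 36.821). VK is perpendicular to KR; with |KR| = 17.2 on the left of VK, R = K + 17.2·(-0.99635, 0.085417) = (26.399, 38.290). Then |WR| = |R − W| = 46.508.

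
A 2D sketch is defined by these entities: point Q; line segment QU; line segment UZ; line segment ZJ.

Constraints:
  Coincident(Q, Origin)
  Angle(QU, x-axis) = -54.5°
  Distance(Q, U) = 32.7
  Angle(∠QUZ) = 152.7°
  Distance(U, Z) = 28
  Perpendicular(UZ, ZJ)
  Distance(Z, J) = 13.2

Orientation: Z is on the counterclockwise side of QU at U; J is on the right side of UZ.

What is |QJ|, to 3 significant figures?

63.6

Q is at the origin; QU runs at -54.5° with length 32.7, so U = 32.7·(cos -54.5°, sin -54.5°) = (19.0, -26.6). ∠QUZ = 152.7°, so UZ runs at -54.5° + (180° − 152.7°) = -27.2° from the x-axis; with |UZ| = 28.0, Z = U + 28.0·(cos -27.2°, sin -27.2°) = (43.9, -39.4). UZ is perpendicular to ZJ; with |ZJ| = 13.2 on the right of UZ, J = Z + 13.2·(-0.457, -0.889) = (37.9, -51.2). Then |QJ| = |J − Q| = 63.6.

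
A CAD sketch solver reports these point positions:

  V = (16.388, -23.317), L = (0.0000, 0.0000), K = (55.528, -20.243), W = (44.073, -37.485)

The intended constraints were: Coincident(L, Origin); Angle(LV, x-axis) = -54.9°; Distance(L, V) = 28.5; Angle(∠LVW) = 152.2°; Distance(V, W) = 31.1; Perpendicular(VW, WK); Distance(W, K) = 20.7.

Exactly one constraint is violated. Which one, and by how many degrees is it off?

Perpendicular(VW, WK) — off by 6.50°.

L = (0.00, 0.00) ✓; LV at -54.90° ✓; |LV| = 28.50 ✓; ∠LVW = 152.2° ✓; |VW| = 31.10 ✓; ∠(VW, WK) = 83.50° ✗; |WK| = 20.70 ✓.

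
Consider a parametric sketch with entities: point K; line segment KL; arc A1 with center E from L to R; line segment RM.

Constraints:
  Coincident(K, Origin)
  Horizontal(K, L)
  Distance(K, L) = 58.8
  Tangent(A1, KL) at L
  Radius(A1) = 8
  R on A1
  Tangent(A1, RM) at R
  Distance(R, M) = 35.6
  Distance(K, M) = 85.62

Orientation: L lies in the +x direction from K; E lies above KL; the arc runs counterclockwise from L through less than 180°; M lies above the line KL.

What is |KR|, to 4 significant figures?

66.82

Checks: |EL| = 8.000 ✓; |ER| = 8.000 ✓; ∠(ER, RM) = 90.00° ✓; |RM| = 35.60 ✓; |KM| = 85.62 ✓.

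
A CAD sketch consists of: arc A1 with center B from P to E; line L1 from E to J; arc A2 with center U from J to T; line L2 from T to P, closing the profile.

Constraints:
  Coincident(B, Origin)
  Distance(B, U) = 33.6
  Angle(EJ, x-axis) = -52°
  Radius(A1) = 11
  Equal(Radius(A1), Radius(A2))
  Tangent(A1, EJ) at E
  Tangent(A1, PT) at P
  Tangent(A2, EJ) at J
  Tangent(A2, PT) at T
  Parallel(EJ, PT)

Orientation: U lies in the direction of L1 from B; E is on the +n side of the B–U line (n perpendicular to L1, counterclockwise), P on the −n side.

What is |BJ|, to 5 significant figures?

35.355

Tangency of A1 to both parallel lines with radius 11.0 puts E and P at B ± 11.0·n: E = (8.6681, 6.7723), P = (-8.6681, -6.7723). Equal radii place J and T the same way about U: J = U + 11.0·n = (29.354, -19.705), T = U − 11.0·n = (12.018, -33.249). Then |BJ| = |J − B| = 35.355.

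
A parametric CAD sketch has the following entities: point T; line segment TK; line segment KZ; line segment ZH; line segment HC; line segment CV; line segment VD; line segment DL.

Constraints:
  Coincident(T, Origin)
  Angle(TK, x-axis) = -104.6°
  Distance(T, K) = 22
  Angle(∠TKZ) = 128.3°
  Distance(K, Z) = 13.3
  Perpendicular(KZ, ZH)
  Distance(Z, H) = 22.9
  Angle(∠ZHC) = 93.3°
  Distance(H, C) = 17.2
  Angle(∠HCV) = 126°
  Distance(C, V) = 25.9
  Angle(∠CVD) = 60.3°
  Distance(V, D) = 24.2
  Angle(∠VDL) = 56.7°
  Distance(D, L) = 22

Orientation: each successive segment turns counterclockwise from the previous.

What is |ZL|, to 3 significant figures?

27.3

∠CVD = 60.3° gives VD at -62.5° from the x-axis; with |VD| = 24.2, D = (-3.53, -24.3). ∠VDL = 56.7° gives DL at 60.8° from the x-axis; with |DL| = 22.0, L = (7.20, -5.06). Then |ZL| = |L − Z| = 27.3.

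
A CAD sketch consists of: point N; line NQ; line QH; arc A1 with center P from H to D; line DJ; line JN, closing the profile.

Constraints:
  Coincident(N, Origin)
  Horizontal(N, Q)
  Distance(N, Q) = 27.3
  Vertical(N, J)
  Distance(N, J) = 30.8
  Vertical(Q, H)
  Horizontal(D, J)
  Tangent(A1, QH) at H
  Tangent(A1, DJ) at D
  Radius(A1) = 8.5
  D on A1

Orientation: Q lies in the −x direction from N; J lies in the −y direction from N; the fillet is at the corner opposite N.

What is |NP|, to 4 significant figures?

29.17

N is at the origin; NQ is horizontal with |NQ| = 27.3 and Q on the −x side, so Q = (-27.30, 0.000). N and J share the same x with |NJ| = 30.8 and J on the −y side, so J = (0.000, -30.80). The virtual corner opposite N is at (-27.30, -30.80). A1 meets QH tangentially, so PH is at right angles to QH and the tangent condition forces PD to be normal to DJ, with radius 8.5, so the center P sits 8.5 in from both sides at P = (-18.80, -22.30). Then |NP| = |P − N| = 29.17.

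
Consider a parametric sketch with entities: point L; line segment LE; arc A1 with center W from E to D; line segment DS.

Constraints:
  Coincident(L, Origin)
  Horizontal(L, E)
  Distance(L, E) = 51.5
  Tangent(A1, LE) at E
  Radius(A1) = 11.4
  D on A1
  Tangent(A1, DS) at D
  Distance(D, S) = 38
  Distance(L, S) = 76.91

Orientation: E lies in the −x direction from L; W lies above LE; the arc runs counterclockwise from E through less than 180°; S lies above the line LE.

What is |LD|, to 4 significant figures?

44.41

Checks: |LE| = 51.50 ✓; |WD| = 11.40 ✓; ∠(WD, DS) = 90.00° ✓; |DS| = 38.00 ✓; |LS| = 76.91 ✓.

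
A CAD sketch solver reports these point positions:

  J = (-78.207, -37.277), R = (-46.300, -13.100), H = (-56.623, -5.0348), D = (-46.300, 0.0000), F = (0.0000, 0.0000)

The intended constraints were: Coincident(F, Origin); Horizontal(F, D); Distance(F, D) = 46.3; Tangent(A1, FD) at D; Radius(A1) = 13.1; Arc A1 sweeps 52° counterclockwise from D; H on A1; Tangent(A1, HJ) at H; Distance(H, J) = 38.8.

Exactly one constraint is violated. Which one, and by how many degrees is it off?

Tangent(A1, HJ) at H — off by 4.20°.

F = (0.00, 0.00) ✓; F.y = 0.00, D.y = 0.00 ✓; |FD| = 46.30 ✓; ∠(RD, DF) = 90.00° ✓; |RD| = 13.10 ✓; bearing(R→H) − bearing(R→D) = 52.00° ✓; |RH| = 13.10 ✓; ∠(RH, HJ) = 85.80° ✗; |HJ| = 38.80 ✓.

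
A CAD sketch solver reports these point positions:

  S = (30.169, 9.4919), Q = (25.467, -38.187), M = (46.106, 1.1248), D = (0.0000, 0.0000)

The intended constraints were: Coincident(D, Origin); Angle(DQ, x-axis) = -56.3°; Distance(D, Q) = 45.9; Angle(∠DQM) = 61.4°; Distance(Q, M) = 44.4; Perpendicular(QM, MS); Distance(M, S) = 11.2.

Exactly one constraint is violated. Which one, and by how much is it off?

Distance(M, S) = 11.2 — off by 6.80.

D = (0.00, 0.00) ✓; DQ at -56.30° ✓; |DQ| = 45.90 ✓; ∠DQM = 61.40° ✓; |QM| = 44.40 ✓; ∠(QM, MS) = 90.00° ✓; |MS| = 18.00 ✗.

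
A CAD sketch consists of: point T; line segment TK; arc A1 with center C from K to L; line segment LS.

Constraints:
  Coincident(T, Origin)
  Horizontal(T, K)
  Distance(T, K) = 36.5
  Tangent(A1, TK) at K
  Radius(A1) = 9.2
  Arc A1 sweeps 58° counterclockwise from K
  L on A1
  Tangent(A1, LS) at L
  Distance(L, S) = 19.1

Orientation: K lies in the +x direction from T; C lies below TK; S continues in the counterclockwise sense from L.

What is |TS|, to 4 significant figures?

27.68

T is at the origin; TK is horizontal with |TK| = 36.5 and K on the +x side, so K = (36.50, 0.000). The tangent condition forces CK to be normal to TK, so C = K + (0, -9.2) = (36.50, -9.200). On A1, K sits at bearing 90° from C; a 58° counterclockwise sweep puts L at bearing 148°, so L = C + 9.2·(cos 148°, sin 148°) = (28.70, -4.325). Tangency of A1 to LS means the radius CL is perpendicular to LS, so LS runs along (−sin 148°, cos 148°); with |LS| = 19.1, S = (18.58, -20.52). Then |TS| = |S − T| = 27.68.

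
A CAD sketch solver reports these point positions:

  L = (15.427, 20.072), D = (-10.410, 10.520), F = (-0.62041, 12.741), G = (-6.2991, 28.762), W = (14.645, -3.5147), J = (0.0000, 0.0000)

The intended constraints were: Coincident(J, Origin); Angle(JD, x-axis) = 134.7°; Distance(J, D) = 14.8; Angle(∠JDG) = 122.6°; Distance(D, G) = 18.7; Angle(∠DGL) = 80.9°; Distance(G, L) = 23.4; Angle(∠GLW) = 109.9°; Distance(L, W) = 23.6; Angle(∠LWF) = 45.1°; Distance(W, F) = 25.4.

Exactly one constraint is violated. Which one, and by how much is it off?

Distance(W, F) = 25.4 — off by 3.10.

J = (0.00, 0.00) ✓; JD at 134.7° ✓; |JD| = 14.80 ✓; ∠JDG = 122.6° ✓; |DG| = 18.70 ✓; ∠DGL = 80.90° ✓; |GL| = 23.40 ✓; ∠GLW = 109.9° ✓; |LW| = 23.60 ✓; ∠LWF = 45.10° ✓; |WF| = 22.30 ✗.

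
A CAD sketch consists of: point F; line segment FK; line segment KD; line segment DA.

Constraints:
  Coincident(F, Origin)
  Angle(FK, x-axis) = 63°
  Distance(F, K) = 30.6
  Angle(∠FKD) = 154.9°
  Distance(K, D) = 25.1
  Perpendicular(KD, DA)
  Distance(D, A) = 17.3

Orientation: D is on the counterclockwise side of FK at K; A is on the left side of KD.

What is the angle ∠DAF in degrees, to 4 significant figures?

85.32°

F is at the origin; FK runs at 63.0° with length 30.6, so K = 30.6·(cos 63.0°, sin 63.0°) = (13.89, 27.26). ∠FKD = 154.9°, so KD runs at 63.0° + (180° − 154.9°) = 88.10° from the x-axis; with |KD| = 25.1, D = K + 25.1·(cos 88.10°, sin 88.10°) = (14.72, 52.35). The perpendicularity gives DA at right angles to KD; with |DA| = 17.3 on the left of KD, A = D + 17.3·(-0.9995, 0.03316) = (-2.566, 52.92). Then cos ∠DAF = AD·AF / (|AD||AF|), giving 85.32°.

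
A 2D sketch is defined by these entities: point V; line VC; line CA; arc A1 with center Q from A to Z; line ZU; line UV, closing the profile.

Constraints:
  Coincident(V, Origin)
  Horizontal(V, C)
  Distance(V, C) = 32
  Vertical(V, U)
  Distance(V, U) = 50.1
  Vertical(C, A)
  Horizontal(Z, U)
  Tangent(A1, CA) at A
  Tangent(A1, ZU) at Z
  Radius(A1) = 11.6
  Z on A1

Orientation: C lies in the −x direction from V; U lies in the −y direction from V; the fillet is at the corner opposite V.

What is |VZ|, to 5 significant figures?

54.094

The virtual corner opposite V is at (-32.000, -50.100). A1 meets CA tangentially, so QA is at right angles to CA and the tangent condition forces QZ to be normal to ZU, with radius 11.6, so the center Q sits 11.6 in from both sides at Q = (-20.400, -38.500). That places the tangent points at A = (-32.000, -38.500) on CA and Z = (-20.400, -50.100) on ZU. Then |VZ| = |Z − V| = 54.094.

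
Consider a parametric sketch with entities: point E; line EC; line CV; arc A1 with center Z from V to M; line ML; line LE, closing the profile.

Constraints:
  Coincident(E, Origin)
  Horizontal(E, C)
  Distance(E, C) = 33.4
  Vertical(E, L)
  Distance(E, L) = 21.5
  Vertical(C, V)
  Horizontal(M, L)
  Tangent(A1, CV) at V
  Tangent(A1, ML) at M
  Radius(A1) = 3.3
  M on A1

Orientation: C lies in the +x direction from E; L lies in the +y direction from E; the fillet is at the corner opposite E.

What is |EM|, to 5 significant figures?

36.990

E is at the origin; E and C share the same y with |EC| = 33.4 and C on the +x side, so C = (33.400, 0.0000). EL is vertical with |EL| = 21.5 and L on the +y side, so L = (0.0000, 21.500). The virtual corner opposite E is at (33.400, 21.500). A1 meets CV tangentially, so ZV is at right angles to CV and tangency of A1 to ML means the radius ZM is perpendicular to ML, with radius 3.3, so the center Z sits 3.3 in from both sides at Z = (30.100, 18.200). That places the tangent points at V = (33.400, 18.200) on CV and M = (30.100, 21.500) on ML. Then |EM| = |M − E| = 36.990.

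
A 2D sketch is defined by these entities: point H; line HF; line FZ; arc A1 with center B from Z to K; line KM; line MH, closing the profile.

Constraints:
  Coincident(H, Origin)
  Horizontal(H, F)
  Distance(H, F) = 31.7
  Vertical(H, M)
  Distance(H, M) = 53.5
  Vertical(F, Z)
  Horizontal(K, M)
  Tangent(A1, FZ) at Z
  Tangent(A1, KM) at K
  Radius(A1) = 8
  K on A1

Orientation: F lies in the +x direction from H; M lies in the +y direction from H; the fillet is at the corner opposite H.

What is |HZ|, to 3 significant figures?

55.5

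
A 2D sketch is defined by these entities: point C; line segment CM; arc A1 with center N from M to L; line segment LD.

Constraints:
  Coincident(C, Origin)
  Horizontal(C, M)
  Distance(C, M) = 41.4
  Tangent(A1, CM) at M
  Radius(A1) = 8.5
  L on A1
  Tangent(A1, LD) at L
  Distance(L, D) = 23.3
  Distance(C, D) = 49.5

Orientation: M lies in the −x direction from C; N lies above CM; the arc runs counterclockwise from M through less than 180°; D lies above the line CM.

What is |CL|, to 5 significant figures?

34.488

C is at the origin; C and M share the same y with |CM| = 41.4 and M on the −x side, so M = (-41.400, 0.0000). A1 meets CM tangentially, so NM is at right angles to CM, so N = M + (0, 8.5) = (-41.400, 8.5000). Since NL ⟂ LD (tangency), |ND| = √(8.5² + 23.3²) = 24.802 regardless of where L sits on A1. So D lies on both circle(C, 49.5) and circle(N, 24.802); the above-CM intersection is D = (-36.980, 32.905). L is the foot of the tangent from D: L = (-33.023, 9.9433).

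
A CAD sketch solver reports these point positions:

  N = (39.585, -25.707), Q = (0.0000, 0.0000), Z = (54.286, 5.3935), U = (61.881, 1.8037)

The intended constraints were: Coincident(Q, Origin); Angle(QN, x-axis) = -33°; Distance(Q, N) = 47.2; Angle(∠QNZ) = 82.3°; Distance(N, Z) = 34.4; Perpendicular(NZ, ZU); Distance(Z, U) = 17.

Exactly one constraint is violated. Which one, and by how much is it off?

Distance(Z, U) = 17 — off by 8.60.

Q = (0.00, 0.00) ✓; QN at -33.00° ✓; |QN| = 47.20 ✓; ∠QNZ = 82.30° ✓; |NZ| = 34.40 ✓; ∠(NZ, ZU) = 90.00° ✓; |ZU| = 8.401 ✗.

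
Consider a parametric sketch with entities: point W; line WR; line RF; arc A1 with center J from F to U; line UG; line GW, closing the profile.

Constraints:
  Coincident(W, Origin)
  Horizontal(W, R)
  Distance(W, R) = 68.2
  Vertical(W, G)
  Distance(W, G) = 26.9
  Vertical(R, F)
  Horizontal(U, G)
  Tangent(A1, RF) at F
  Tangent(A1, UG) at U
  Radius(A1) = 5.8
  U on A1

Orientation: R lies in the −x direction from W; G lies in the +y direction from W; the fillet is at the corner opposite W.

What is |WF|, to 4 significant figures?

71.39

The virtual corner opposite W is at (-68.20, 26.90). A1 meets RF tangentially, so JF is at right angles to RF and A1 meets UG tangentially, so JU is at right angles to UG, with radius 5.8, so the center J sits 5.8 in from both sides at J = (-62.40, 21.10). That places the tangent points at F = (-68.20, 21.10) on RF and U = (-62.40, 26.90) on UG. Then |WF| = |F − W| = 71.39.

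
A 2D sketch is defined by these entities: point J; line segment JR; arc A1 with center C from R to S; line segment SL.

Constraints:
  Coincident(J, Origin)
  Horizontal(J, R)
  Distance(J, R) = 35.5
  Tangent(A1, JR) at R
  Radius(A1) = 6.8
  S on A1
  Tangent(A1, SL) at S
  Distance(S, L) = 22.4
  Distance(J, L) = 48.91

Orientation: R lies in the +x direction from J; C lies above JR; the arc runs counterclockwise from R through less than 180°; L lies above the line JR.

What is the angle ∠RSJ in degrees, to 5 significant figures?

39.018°

J is at the origin; J and R share the same y with |JR| = 35.5 and R on the +x side, so R = (35.500, 0.0000). Since A1 is tangent to JR there, CR ⟂ JR, so C = R + (0, 6.8) = (35.500, 6.8000). Since CS ⟂ SL (tangency), |CL| = √(6.8² + 22.4²) = 23.409 regardless of where S sits on A1. So L lies on both circle(J, 48.91) and circle(C, 23.409); the above-JR intersection is L = (38.629, 29.999). S is the foot of the tangent from L: S = (42.212, 7.8877).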